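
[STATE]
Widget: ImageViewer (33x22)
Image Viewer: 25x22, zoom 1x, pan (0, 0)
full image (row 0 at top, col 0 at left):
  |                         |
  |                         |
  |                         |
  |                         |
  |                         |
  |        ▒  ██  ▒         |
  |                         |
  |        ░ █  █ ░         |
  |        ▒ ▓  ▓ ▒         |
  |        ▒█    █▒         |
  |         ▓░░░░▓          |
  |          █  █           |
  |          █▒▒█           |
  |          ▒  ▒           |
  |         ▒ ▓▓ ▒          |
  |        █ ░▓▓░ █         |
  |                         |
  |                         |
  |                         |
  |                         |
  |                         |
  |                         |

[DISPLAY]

                                 
                                 
                                 
                                 
                                 
        ▒  ██  ▒                 
                                 
        ░ █  █ ░                 
        ▒ ▓  ▓ ▒                 
        ▒█    █▒                 
         ▓░░░░▓                  
          █  █                   
          █▒▒█                   
          ▒  ▒                   
         ▒ ▓▓ ▒                  
        █ ░▓▓░ █                 
                                 
                                 
                                 
                                 
                                 
                                 


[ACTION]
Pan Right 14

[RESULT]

                                 
                                 
                                 
                                 
                                 
 ▒                               
                                 
 ░                               
 ▒                               
█▒                               
▓                                
                                 
                                 
                                 
▒                                
 █                               
                                 
                                 
                                 
                                 
                                 
                                 


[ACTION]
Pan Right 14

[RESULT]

                                 
                                 
                                 
                                 
                                 
                                 
                                 
                                 
                                 
                                 
                                 
                                 
                                 
                                 
                                 
                                 
                                 
                                 
                                 
                                 
                                 
                                 


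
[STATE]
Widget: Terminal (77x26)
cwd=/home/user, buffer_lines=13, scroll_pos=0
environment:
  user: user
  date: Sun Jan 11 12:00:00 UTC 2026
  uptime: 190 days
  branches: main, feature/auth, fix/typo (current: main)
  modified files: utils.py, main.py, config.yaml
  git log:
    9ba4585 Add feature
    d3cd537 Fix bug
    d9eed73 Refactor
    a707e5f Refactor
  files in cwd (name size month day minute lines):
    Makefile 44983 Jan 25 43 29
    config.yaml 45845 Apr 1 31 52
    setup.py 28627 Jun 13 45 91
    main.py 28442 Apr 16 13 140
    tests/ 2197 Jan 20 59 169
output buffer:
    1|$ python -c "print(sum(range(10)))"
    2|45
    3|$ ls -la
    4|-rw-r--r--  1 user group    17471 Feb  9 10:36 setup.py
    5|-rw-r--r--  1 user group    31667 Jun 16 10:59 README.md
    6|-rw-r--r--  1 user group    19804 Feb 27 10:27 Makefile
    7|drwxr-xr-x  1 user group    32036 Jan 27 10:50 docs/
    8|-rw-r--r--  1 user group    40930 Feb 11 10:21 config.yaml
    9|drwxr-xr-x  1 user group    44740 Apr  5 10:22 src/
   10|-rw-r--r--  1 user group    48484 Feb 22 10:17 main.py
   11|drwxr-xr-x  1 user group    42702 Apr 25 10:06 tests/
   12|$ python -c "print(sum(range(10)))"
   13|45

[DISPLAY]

$ python -c "print(sum(range(10)))"                                          
45                                                                           
$ ls -la                                                                     
-rw-r--r--  1 user group    17471 Feb  9 10:36 setup.py                      
-rw-r--r--  1 user group    31667 Jun 16 10:59 README.md                     
-rw-r--r--  1 user group    19804 Feb 27 10:27 Makefile                      
drwxr-xr-x  1 user group    32036 Jan 27 10:50 docs/                         
-rw-r--r--  1 user group    40930 Feb 11 10:21 config.yaml                   
drwxr-xr-x  1 user group    44740 Apr  5 10:22 src/                          
-rw-r--r--  1 user group    48484 Feb 22 10:17 main.py                       
drwxr-xr-x  1 user group    42702 Apr 25 10:06 tests/                        
$ python -c "print(sum(range(10)))"                                          
45                                                                           
$ █                                                                          
                                                                             
                                                                             
                                                                             
                                                                             
                                                                             
                                                                             
                                                                             
                                                                             
                                                                             
                                                                             
                                                                             
                                                                             


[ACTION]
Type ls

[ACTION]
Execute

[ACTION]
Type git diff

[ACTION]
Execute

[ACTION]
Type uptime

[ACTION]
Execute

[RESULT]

$ python -c "print(sum(range(10)))"                                          
45                                                                           
$ ls -la                                                                     
-rw-r--r--  1 user group    17471 Feb  9 10:36 setup.py                      
-rw-r--r--  1 user group    31667 Jun 16 10:59 README.md                     
-rw-r--r--  1 user group    19804 Feb 27 10:27 Makefile                      
drwxr-xr-x  1 user group    32036 Jan 27 10:50 docs/                         
-rw-r--r--  1 user group    40930 Feb 11 10:21 config.yaml                   
drwxr-xr-x  1 user group    44740 Apr  5 10:22 src/                          
-rw-r--r--  1 user group    48484 Feb 22 10:17 main.py                       
drwxr-xr-x  1 user group    42702 Apr 25 10:06 tests/                        
$ python -c "print(sum(range(10)))"                                          
45                                                                           
$ ls                                                                         
Makefile  config.yaml  setup.py  main.py  tests/                             
$ git diff                                                                   
diff --git a/main.py b/main.py                                               
--- a/main.py                                                                
+++ b/main.py                                                                
@@ -1,3 +1,4 @@                                                              
+# updated                                                                   
 import sys                                                                  
$ uptime                                                                     
 10:00  up 190 days                                                          
$ █                                                                          
                                                                             


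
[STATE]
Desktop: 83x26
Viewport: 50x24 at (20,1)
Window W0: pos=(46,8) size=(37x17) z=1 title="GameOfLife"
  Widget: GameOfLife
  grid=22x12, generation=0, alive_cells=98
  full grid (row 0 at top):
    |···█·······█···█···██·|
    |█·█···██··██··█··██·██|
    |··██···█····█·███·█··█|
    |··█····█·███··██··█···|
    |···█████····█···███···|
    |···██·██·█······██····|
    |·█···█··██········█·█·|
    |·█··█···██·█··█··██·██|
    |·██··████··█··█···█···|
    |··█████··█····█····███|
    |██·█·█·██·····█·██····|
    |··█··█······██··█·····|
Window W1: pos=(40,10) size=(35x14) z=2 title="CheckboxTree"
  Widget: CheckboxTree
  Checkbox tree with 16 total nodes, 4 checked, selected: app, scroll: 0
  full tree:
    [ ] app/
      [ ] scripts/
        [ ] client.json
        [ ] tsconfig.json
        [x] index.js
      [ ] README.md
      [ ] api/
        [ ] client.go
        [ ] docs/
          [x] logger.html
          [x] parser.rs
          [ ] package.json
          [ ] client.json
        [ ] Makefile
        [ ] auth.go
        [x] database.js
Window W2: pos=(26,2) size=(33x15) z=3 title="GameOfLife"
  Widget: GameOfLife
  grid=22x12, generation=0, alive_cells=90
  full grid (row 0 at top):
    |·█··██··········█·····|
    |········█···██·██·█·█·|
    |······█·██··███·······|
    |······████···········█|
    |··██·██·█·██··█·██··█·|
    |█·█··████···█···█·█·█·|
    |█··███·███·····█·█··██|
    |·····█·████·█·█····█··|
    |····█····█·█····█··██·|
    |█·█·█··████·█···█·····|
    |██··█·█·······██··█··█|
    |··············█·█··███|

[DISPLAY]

                                                  
      ┏━━━━━━━━━━━━━━━━━━━━━━━━━━━━━━━┓           
      ┃ GameOfLife                    ┃           
      ┠───────────────────────────────┨           
      ┃Gen: 0                         ┃           
      ┃········█···██·██·█·█·         ┃           
      ┃······█·██··███·······         ┃           
      ┃······████···········█         ┃━━━━━━━━━━━
      ┃··██·██·█·██··█·██··█·         ┃           
      ┃█·█··████···█···█·█·█·         ┃━━━━━━━━━━━
      ┃█··███·███·····█·█··██         ┃           
      ┃·····█·████·█·█····█··         ┃───────────
      ┃····█····█·█····█··██·         ┃           
      ┃█·█·█··████·█···█·····         ┃           
      ┃██··█·█·······██··█··█         ┃on         
      ┗━━━━━━━━━━━━━━━━━━━━━━━━━━━━━━━┛json       
                    ┃     [x] index.js            
                    ┃   [ ] README.md             
                    ┃   [-] api/                  
                    ┃     [ ] client.go           
                    ┃     [-] docs/               
                    ┃       [x] logger.html       
                    ┗━━━━━━━━━━━━━━━━━━━━━━━━━━━━━
                          ┗━━━━━━━━━━━━━━━━━━━━━━━


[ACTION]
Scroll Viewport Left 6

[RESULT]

                                                  
            ┏━━━━━━━━━━━━━━━━━━━━━━━━━━━━━━━┓     
            ┃ GameOfLife                    ┃     
            ┠───────────────────────────────┨     
            ┃Gen: 0                         ┃     
            ┃········█···██·██·█·█·         ┃     
            ┃······█·██··███·······         ┃     
            ┃······████···········█         ┃━━━━━
            ┃··██·██·█·██··█·██··█·         ┃     
            ┃█·█··████···█···█·█·█·         ┃━━━━━
            ┃█··███·███·····█·█··██         ┃     
            ┃·····█·████·█·█····█··         ┃─────
            ┃····█····█·█····█··██·         ┃     
            ┃█·█·█··████·█···█·····         ┃     
            ┃██··█·█·······██··█··█         ┃on   
            ┗━━━━━━━━━━━━━━━━━━━━━━━━━━━━━━━┛json 
                          ┃     [x] index.js      
                          ┃   [ ] README.md       
                          ┃   [-] api/            
                          ┃     [ ] client.go     
                          ┃     [-] docs/         
                          ┃       [x] logger.html 
                          ┗━━━━━━━━━━━━━━━━━━━━━━━
                                ┗━━━━━━━━━━━━━━━━━


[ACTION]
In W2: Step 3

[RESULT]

                                                  
            ┏━━━━━━━━━━━━━━━━━━━━━━━━━━━━━━━┓     
            ┃ GameOfLife                    ┃     
            ┠───────────────────────────────┨     
            ┃Gen: 3                         ┃     
            ┃······█··█······█·····         ┃     
            ┃······█·██·███········         ┃     
            ┃·█·█···█···█·█·████·██         ┃━━━━━
            ┃·█··█········█████████         ┃     
            ┃····█········█···███·█         ┃━━━━━
            ┃···█·█····█··███······         ┃     
            ┃··██······████······██         ┃─────
            ┃·█·██····█··███·····██         ┃     
            ┃█·██······███····█··██         ┃     
            ┃█·█····█····██··██···█         ┃on   
            ┗━━━━━━━━━━━━━━━━━━━━━━━━━━━━━━━┛json 
                          ┃     [x] index.js      
                          ┃   [ ] README.md       
                          ┃   [-] api/            
                          ┃     [ ] client.go     
                          ┃     [-] docs/         
                          ┃       [x] logger.html 
                          ┗━━━━━━━━━━━━━━━━━━━━━━━
                                ┗━━━━━━━━━━━━━━━━━


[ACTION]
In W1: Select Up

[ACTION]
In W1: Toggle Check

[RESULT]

                                                  
            ┏━━━━━━━━━━━━━━━━━━━━━━━━━━━━━━━┓     
            ┃ GameOfLife                    ┃     
            ┠───────────────────────────────┨     
            ┃Gen: 3                         ┃     
            ┃······█··█······█·····         ┃     
            ┃······█·██·███········         ┃     
            ┃·█·█···█···█·█·████·██         ┃━━━━━
            ┃·█··█········█████████         ┃     
            ┃····█········█···███·█         ┃━━━━━
            ┃···█·█····█··███······         ┃     
            ┃··██······████······██         ┃─────
            ┃·█·██····█··███·····██         ┃     
            ┃█·██······███····█··██         ┃     
            ┃█·█····█····██··██···█         ┃on   
            ┗━━━━━━━━━━━━━━━━━━━━━━━━━━━━━━━┛json 
                          ┃     [x] index.js      
                          ┃   [x] README.md       
                          ┃   [x] api/            
                          ┃     [x] client.go     
                          ┃     [x] docs/         
                          ┃       [x] logger.html 
                          ┗━━━━━━━━━━━━━━━━━━━━━━━
                                ┗━━━━━━━━━━━━━━━━━


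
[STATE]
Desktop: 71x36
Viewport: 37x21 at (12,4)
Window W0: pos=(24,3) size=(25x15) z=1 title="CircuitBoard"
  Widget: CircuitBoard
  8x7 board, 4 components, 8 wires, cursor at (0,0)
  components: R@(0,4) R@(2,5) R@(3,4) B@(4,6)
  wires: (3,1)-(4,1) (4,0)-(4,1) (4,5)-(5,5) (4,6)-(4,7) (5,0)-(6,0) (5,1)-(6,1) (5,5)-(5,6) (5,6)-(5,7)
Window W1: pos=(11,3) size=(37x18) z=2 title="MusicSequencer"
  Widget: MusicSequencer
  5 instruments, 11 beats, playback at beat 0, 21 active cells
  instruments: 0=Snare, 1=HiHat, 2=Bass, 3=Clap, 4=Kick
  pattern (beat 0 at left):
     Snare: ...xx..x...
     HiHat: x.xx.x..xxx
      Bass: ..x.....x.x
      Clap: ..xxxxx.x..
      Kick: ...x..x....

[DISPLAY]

 MusicSequencer                    ┃┃
───────────────────────────────────┨┨
      ▼1234567890                  ┃┃
 Snare···██··█···                  ┃┃
 HiHat█·██·█··███                  ┃┃
  Bass··█·····█·█                  ┃┃
  Clap··█████·█··                  ┃┃
  Kick···█··█····                  ┃┃
                                   ┃┃
                                   ┃┃
                                   ┃┃
                                   ┃┃
                                   ┃┃
                                   ┃┛
                                   ┃ 
                                   ┃ 
━━━━━━━━━━━━━━━━━━━━━━━━━━━━━━━━━━━┛ 
                                     
                                     
                                     
                                     


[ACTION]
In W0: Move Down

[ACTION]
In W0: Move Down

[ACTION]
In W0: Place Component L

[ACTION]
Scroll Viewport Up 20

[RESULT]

                                     
                                     
                                     
━━━━━━━━━━━━━━━━━━━━━━━━━━━━━━━━━━━┓┓
 MusicSequencer                    ┃┃
───────────────────────────────────┨┨
      ▼1234567890                  ┃┃
 Snare···██··█···                  ┃┃
 HiHat█·██·█··███                  ┃┃
  Bass··█·····█·█                  ┃┃
  Clap··█████·█··                  ┃┃
  Kick···█··█····                  ┃┃
                                   ┃┃
                                   ┃┃
                                   ┃┃
                                   ┃┃
                                   ┃┃
                                   ┃┛
                                   ┃ 
                                   ┃ 
━━━━━━━━━━━━━━━━━━━━━━━━━━━━━━━━━━━┛ 


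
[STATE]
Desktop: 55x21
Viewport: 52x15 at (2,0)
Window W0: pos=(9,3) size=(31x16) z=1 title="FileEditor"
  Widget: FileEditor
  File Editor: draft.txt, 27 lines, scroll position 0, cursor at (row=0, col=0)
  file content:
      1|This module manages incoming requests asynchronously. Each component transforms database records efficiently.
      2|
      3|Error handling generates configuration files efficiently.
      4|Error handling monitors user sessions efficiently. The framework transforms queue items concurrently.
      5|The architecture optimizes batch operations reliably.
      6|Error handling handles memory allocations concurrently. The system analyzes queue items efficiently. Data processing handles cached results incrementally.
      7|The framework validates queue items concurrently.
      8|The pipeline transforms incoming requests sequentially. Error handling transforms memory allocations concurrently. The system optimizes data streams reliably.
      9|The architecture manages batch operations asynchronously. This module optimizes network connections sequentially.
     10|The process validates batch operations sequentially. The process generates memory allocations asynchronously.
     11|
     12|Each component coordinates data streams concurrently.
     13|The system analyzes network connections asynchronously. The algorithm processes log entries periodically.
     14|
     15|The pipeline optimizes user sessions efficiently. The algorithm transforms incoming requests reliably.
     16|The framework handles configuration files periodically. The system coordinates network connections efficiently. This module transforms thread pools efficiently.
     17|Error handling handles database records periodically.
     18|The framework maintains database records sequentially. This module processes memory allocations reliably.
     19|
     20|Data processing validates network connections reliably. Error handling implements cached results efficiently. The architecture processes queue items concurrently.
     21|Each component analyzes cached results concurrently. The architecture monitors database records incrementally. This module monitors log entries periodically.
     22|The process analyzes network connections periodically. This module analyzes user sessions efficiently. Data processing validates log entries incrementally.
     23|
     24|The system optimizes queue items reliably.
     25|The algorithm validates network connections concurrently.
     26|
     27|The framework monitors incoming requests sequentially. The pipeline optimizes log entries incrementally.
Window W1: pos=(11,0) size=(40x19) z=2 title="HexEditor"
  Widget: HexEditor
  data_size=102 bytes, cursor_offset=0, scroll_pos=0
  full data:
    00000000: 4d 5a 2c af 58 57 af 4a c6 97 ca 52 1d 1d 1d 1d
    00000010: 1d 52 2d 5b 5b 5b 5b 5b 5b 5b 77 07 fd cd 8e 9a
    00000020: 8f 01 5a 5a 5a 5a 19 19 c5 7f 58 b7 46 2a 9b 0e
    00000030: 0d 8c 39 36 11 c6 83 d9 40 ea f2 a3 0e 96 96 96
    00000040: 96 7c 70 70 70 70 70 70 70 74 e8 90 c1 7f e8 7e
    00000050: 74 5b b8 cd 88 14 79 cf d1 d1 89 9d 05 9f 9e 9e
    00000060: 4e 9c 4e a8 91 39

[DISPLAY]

         ┏━━━━━━━━━━━━━━━━━━━━━━━━━━━━━━━━━━━━━━┓   
         ┃ HexEditor                            ┃   
         ┠──────────────────────────────────────┨   
       ┏━┃00000000  4D 5a 2c af 58 57 af 4a  c6 ┃   
       ┃ ┃00000010  1d 52 2d 5b 5b 5b 5b 5b  5b ┃   
       ┠─┃00000020  8f 01 5a 5a 5a 5a 19 19  c5 ┃   
       ┃█┃00000030  0d 8c 39 36 11 c6 83 d9  40 ┃   
       ┃ ┃00000040  96 7c 70 70 70 70 70 70  70 ┃   
       ┃E┃00000050  74 5b b8 cd 88 14 79 cf  d1 ┃   
       ┃E┃00000060  4e 9c 4e a8 91 39           ┃   
       ┃T┃                                      ┃   
       ┃E┃                                      ┃   
       ┃T┃                                      ┃   
       ┃T┃                                      ┃   
       ┃T┃                                      ┃   


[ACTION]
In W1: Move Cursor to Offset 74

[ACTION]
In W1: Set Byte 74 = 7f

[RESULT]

         ┏━━━━━━━━━━━━━━━━━━━━━━━━━━━━━━━━━━━━━━┓   
         ┃ HexEditor                            ┃   
         ┠──────────────────────────────────────┨   
       ┏━┃00000000  4d 5a 2c af 58 57 af 4a  c6 ┃   
       ┃ ┃00000010  1d 52 2d 5b 5b 5b 5b 5b  5b ┃   
       ┠─┃00000020  8f 01 5a 5a 5a 5a 19 19  c5 ┃   
       ┃█┃00000030  0d 8c 39 36 11 c6 83 d9  40 ┃   
       ┃ ┃00000040  96 7c 70 70 70 70 70 70  70 ┃   
       ┃E┃00000050  74 5b b8 cd 88 14 79 cf  d1 ┃   
       ┃E┃00000060  4e 9c 4e a8 91 39           ┃   
       ┃T┃                                      ┃   
       ┃E┃                                      ┃   
       ┃T┃                                      ┃   
       ┃T┃                                      ┃   
       ┃T┃                                      ┃   


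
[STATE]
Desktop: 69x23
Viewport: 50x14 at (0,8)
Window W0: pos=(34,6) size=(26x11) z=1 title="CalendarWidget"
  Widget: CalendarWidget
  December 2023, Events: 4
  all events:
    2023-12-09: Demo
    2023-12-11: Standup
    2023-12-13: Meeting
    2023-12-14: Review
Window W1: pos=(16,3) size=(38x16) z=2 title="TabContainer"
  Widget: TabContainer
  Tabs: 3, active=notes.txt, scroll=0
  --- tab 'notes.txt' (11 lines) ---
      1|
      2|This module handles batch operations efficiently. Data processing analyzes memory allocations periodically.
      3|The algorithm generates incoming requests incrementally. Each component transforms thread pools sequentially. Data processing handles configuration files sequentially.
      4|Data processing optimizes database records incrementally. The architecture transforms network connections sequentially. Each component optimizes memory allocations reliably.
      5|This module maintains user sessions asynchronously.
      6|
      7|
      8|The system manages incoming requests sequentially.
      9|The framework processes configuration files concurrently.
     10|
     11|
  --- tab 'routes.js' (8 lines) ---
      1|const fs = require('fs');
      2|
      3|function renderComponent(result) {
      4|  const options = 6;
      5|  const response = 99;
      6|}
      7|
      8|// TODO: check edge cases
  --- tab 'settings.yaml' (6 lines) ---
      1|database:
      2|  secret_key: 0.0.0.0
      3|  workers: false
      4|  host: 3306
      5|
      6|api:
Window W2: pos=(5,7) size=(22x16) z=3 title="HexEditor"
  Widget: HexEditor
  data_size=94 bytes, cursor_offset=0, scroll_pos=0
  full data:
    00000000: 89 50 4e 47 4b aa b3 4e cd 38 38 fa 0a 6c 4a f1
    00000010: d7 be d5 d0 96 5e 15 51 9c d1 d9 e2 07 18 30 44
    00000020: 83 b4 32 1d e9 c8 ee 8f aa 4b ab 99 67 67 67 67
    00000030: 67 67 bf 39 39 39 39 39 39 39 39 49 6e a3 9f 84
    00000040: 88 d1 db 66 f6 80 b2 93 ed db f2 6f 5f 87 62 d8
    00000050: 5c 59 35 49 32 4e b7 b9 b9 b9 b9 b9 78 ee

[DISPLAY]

     ┃ HexEditor          ┃                       
     ┠────────────────────┨e handles batch operati
     ┃00000000  89 50 4e 4┃thm generates incoming 
     ┃00000010  d7 be d5 d┃ssing optimizes databas
     ┃00000020  83 b4 32 1┃e maintains user sessio
     ┃00000030  67 67 bf 3┃                       
     ┃00000040  88 d1 db 6┃                       
     ┃00000050  5c 59 35 4┃ manages incoming reque
     ┃                    ┃ork processes configura
     ┃                    ┃                       
     ┃                    ┃━━━━━━━━━━━━━━━━━━━━━━━
     ┃                    ┃                       
     ┃                    ┃                       
     ┃                    ┃                       


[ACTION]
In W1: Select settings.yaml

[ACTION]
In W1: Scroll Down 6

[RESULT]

     ┃ HexEditor          ┃                       
     ┠────────────────────┨                       
     ┃00000000  89 50 4e 4┃                       
     ┃00000010  d7 be d5 d┃                       
     ┃00000020  83 b4 32 1┃                       
     ┃00000030  67 67 bf 3┃                       
     ┃00000040  88 d1 db 6┃                       
     ┃00000050  5c 59 35 4┃                       
     ┃                    ┃                       
     ┃                    ┃                       
     ┃                    ┃━━━━━━━━━━━━━━━━━━━━━━━
     ┃                    ┃                       
     ┃                    ┃                       
     ┃                    ┃                       


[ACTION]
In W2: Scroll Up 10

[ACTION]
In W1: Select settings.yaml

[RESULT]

     ┃ HexEditor          ┃                       
     ┠────────────────────┨ey: 0.0.0.0            
     ┃00000000  89 50 4e 4┃ false                 
     ┃00000010  d7 be d5 d┃06                     
     ┃00000020  83 b4 32 1┃                       
     ┃00000030  67 67 bf 3┃                       
     ┃00000040  88 d1 db 6┃                       
     ┃00000050  5c 59 35 4┃                       
     ┃                    ┃                       
     ┃                    ┃                       
     ┃                    ┃━━━━━━━━━━━━━━━━━━━━━━━
     ┃                    ┃                       
     ┃                    ┃                       
     ┃                    ┃                       


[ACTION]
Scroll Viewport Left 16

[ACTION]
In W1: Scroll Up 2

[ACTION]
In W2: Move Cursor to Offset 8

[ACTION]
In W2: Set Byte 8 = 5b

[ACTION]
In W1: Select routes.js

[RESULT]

     ┃ HexEditor          ┃ require('fs');        
     ┠────────────────────┨                       
     ┃00000000  89 50 4e 4┃enderComponent(result) 
     ┃00000010  d7 be d5 d┃tions = 6;             
     ┃00000020  83 b4 32 1┃sponse = 99;           
     ┃00000030  67 67 bf 3┃                       
     ┃00000040  88 d1 db 6┃                       
     ┃00000050  5c 59 35 4┃heck edge cases        
     ┃                    ┃                       
     ┃                    ┃                       
     ┃                    ┃━━━━━━━━━━━━━━━━━━━━━━━
     ┃                    ┃                       
     ┃                    ┃                       
     ┃                    ┃                       


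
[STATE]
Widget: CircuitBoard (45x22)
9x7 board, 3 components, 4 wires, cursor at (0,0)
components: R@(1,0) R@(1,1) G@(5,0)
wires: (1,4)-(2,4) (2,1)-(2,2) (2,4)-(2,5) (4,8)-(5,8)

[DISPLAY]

   0 1 2 3 4 5 6 7 8                         
0  [.]                                       
                                             
1   R   R           ·                        
                    │                        
2       · ─ ·       · ─ ·                    
                                             
3                                            
                                             
4                                   ·        
                                    │        
5   G                               ·        
                                             
6                                            
Cursor: (0,0)                                
                                             
                                             
                                             
                                             
                                             
                                             
                                             


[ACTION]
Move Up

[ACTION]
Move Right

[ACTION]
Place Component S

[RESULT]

   0 1 2 3 4 5 6 7 8                         
0      [S]                                   
                                             
1   R   R           ·                        
                    │                        
2       · ─ ·       · ─ ·                    
                                             
3                                            
                                             
4                                   ·        
                                    │        
5   G                               ·        
                                             
6                                            
Cursor: (0,1)                                
                                             
                                             
                                             
                                             
                                             
                                             
                                             


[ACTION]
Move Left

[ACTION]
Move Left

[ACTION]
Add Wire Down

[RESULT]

   0 1 2 3 4 5 6 7 8                         
0  [.]  S                                    
    │                                        
1   R   R           ·                        
                    │                        
2       · ─ ·       · ─ ·                    
                                             
3                                            
                                             
4                                   ·        
                                    │        
5   G                               ·        
                                             
6                                            
Cursor: (0,0)                                
                                             
                                             
                                             
                                             
                                             
                                             
                                             


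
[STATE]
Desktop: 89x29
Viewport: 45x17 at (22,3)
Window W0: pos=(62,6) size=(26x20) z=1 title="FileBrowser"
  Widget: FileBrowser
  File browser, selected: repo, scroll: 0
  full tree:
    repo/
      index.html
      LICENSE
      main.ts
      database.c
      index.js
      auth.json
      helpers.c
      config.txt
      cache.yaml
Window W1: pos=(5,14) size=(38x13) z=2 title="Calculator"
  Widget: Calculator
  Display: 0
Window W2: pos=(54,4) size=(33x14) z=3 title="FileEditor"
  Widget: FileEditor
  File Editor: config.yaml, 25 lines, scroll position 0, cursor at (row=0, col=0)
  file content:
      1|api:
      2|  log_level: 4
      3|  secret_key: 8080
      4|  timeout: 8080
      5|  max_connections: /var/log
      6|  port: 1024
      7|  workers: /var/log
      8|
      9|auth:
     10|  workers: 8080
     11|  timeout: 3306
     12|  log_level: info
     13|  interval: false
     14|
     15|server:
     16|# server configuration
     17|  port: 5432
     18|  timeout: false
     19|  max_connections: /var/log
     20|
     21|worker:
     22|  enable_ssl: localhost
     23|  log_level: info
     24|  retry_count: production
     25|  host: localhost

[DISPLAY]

                                             
                                ┏━━━━━━━━━━━━
                                ┃ FileEditor 
                                ┠────────────
                                ┃█pi:        
                                ┃  log_level:
                                ┃  secret_key
                                ┃  timeout: 8
                                ┃  max_connec
                                ┃  port: 1024
                                ┃  workers: /
━━━━━━━━━━━━━━━━━━━━┓           ┃            
                    ┃           ┃auth:       
────────────────────┨           ┃  workers: 8
                   0┃           ┗━━━━━━━━━━━━
┐                   ┃                   ┃    
│                   ┃                   ┃    


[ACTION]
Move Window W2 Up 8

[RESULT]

                                ┃█pi:        
                                ┃  log_level:
                                ┃  secret_key
                                ┃  timeout: 8
                                ┃  max_connec
                                ┃  port: 1024
                                ┃  workers: /
                                ┃            
                                ┃auth:       
                                ┃  workers: 8
                                ┗━━━━━━━━━━━━
━━━━━━━━━━━━━━━━━━━━┓                   ┃    
                    ┃                   ┃    
────────────────────┨                   ┃    
                   0┃                   ┃    
┐                   ┃                   ┃    
│                   ┃                   ┃    


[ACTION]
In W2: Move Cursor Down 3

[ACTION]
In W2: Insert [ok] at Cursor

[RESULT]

                                ┃api:        
                                ┃  log_level:
                                ┃  secret_key
                                ┃ok█ timeout:
                                ┃  max_connec
                                ┃  port: 1024
                                ┃  workers: /
                                ┃            
                                ┃auth:       
                                ┃  workers: 8
                                ┗━━━━━━━━━━━━
━━━━━━━━━━━━━━━━━━━━┓                   ┃    
                    ┃                   ┃    
────────────────────┨                   ┃    
                   0┃                   ┃    
┐                   ┃                   ┃    
│                   ┃                   ┃    


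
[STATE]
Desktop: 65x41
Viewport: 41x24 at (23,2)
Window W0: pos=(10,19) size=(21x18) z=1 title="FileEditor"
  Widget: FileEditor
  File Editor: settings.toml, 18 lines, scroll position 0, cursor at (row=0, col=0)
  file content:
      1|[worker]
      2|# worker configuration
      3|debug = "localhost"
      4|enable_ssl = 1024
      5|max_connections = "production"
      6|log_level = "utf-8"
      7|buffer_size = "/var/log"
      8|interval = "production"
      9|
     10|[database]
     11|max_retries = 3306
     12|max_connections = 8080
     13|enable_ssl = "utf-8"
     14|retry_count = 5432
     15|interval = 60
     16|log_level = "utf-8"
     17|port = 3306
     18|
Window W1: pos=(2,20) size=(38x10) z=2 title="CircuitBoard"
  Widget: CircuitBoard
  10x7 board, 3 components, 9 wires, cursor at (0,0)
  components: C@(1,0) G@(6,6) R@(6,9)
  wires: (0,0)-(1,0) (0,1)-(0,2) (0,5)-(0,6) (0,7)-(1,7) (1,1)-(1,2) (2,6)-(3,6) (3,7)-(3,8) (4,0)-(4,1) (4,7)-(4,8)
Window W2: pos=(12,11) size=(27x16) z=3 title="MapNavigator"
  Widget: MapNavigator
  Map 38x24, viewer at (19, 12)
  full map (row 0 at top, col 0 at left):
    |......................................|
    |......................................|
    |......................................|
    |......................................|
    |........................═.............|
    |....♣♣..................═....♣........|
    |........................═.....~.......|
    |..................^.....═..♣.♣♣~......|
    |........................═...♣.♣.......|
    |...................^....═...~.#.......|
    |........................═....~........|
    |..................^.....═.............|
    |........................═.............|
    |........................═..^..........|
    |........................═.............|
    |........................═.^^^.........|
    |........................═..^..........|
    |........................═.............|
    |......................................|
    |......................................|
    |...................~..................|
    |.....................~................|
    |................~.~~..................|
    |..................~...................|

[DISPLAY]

                                         
                                         
                                         
                                         
                                         
                                         
                                         
                                         
                                         
━━━━━━━━━━━━━━━┓                         
tor            ┃                         
───────────────┨                         
.......═.....~.┃                         
.^.....═..♣.♣♣~┃                         
.......═...♣.♣.┃                         
..^....═...~.#.┃                         
.......═....~..┃                         
.^.....═.......┃                         
..@....═.......┃┓                        
.......═..^....┃┃                        
.......═.......┃┨                        
.......═.^^^...┃┃                        
.......═..^....┃┃                        
.......═.......┃┃                        


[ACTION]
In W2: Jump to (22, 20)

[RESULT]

                                         
                                         
                                         
                                         
                                         
                                         
                                         
                                         
                                         
━━━━━━━━━━━━━━━┓                         
tor            ┃                         
───────────────┨                         
....═..........┃                         
....═.^^^......┃                         
....═..^.......┃                         
....═..........┃                         
...............┃                         
...............┃                         
..@............┃┓                        
.~.............┃┃                        
...............┃┨                        
...............┃┃                        
               ┃┃                        
               ┃┃                        


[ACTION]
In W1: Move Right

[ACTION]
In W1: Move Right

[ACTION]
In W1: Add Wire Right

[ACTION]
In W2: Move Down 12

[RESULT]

                                         
                                         
                                         
                                         
                                         
                                         
                                         
                                         
                                         
━━━━━━━━━━━━━━━┓                         
tor            ┃                         
───────────────┨                         
....═..........┃                         
...............┃                         
...............┃                         
...............┃                         
.~.............┃                         
...............┃                         
..@............┃┓                        
               ┃┃                        
               ┃┨                        
               ┃┃                        
               ┃┃                        
               ┃┃                        
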